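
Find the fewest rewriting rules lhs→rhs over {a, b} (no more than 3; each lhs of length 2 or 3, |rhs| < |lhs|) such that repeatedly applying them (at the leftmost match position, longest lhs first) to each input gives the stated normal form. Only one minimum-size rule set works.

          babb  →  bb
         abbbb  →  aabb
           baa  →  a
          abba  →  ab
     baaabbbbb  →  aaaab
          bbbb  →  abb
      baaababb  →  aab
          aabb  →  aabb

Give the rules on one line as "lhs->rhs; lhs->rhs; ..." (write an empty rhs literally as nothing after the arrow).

aba->b; ba->; bbb->ab

  | babb => bb
  | abbbb => aabb
  | baa => a
  | abba => ab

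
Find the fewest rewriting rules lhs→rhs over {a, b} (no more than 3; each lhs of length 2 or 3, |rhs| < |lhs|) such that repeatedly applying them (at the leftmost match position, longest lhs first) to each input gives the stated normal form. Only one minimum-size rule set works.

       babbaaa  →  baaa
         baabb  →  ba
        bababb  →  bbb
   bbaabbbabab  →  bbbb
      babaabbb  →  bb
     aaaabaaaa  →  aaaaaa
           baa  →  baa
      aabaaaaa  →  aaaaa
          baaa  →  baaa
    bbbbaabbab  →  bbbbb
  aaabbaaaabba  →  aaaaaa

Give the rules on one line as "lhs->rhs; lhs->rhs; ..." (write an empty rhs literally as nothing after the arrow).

ab->b; aba->; abb->

  | babbaaa => baaa
  | baabb => ba
  | bababb => bbb
  | bbaabbbabab => bbababab => bbbab => bbbb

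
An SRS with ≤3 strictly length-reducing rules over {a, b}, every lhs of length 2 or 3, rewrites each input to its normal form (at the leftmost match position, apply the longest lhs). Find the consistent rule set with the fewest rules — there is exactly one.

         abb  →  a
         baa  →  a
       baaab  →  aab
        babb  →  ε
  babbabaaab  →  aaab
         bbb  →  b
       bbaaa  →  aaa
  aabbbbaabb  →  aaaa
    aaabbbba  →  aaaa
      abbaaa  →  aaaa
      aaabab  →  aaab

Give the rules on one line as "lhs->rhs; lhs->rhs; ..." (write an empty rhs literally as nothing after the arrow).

  | abb => a
  | baa => a
  | baaab => aab
  | babb => bb => ε

ba->; bb->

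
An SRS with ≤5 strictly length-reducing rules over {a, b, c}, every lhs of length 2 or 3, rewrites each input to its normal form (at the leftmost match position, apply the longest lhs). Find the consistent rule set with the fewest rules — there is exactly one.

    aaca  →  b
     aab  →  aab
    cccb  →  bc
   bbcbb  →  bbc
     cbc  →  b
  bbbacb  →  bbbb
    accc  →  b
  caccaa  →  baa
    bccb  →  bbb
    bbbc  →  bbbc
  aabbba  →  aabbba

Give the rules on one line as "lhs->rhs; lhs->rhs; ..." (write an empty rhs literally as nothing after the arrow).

  | aaca => acb => b
  | aab
  | cccb => bcb => bc
  | bbcbb => bbcb => bbc

ac->; aca->cb; cb->c; cc->b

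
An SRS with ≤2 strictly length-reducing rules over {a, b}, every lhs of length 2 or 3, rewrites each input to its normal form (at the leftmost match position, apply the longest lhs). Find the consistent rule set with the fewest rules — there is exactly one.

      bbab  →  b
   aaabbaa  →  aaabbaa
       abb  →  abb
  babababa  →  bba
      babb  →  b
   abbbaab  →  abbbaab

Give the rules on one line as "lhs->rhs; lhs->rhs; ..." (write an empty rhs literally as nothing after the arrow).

aba->b; bab->

  | bbab => b
  | aaabbaa
  | abb
  | babababa => ababa => bba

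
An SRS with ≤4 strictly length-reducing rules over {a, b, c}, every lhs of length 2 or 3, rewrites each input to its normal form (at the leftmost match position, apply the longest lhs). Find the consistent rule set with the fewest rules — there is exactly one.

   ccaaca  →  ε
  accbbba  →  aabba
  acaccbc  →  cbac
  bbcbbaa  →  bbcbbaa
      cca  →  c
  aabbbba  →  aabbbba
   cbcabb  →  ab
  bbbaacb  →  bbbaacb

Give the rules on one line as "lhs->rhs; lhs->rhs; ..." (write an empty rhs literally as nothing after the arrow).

aca->cb; bca->c; ca->; ccb->a

  | ccaaca => caca => ca => ε
  | accbbba => aabba
  | acaccbc => cbccbc => cbac
  | bbcbbaa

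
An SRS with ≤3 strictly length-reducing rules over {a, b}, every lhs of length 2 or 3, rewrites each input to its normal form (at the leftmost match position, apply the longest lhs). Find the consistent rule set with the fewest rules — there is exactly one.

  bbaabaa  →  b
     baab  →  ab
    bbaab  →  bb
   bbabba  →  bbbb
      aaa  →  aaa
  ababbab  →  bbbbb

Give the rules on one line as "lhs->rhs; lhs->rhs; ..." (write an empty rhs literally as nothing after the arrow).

aba->bb; ba->b; baa->a

  | bbaabaa => babaa => bbaa => ba => b
  | baab => ab
  | bbaab => bab => bb
  | bbabba => bbbba => bbbb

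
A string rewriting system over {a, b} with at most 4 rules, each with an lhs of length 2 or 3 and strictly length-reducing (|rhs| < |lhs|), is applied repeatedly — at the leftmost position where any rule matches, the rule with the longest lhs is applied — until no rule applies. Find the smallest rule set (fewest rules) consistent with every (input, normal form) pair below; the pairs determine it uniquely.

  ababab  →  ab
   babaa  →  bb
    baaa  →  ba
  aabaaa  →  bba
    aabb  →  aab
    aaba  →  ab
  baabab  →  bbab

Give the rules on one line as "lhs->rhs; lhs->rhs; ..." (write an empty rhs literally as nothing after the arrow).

  | ababab => bbbab => abab => bbb => ab
  | babaa => bbba => aba => bb
  | baaa => ba
  | aabaaa => abbaa => abaa => bba

aba->bb; abb->ab; baa->b; bbb->ab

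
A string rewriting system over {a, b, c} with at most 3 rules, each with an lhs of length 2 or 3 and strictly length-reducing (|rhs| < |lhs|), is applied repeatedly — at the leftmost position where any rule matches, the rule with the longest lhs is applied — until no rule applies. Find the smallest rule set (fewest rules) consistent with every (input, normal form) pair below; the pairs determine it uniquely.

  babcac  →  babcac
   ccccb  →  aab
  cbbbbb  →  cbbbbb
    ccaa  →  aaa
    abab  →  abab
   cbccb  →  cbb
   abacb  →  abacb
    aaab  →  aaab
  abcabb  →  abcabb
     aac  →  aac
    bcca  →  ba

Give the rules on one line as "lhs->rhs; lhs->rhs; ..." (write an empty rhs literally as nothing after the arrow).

  | babcac
  | ccccb => accb => aab
  | cbbbbb
  | ccaa => aaa

bcc->b; cc->a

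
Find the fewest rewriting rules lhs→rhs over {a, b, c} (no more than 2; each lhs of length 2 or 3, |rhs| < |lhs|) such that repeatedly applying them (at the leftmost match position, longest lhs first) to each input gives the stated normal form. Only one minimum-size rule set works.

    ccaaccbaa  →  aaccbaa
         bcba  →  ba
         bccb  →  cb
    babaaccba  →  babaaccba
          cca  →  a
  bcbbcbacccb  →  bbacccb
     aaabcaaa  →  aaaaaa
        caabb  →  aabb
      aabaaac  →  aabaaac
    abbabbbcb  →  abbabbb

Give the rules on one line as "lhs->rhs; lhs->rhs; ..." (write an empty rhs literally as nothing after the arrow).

  | ccaaccbaa => caaccbaa => aaccbaa
  | bcba => ba
  | bccb => cb
  | babaaccba

bc->; ca->a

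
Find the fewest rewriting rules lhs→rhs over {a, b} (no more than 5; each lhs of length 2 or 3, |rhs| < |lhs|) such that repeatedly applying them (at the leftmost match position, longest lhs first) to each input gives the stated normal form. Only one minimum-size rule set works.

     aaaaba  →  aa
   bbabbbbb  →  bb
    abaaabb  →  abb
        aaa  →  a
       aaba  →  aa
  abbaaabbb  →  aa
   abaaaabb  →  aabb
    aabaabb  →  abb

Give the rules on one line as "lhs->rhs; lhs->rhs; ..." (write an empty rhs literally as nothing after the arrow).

  | aaaaba => aaba => aa
  | bbabbbbb => bbbbb => bb
  | abaaabb => aaabb => abb
  | aaa => a

aaa->a; ba->; bab->; bbb->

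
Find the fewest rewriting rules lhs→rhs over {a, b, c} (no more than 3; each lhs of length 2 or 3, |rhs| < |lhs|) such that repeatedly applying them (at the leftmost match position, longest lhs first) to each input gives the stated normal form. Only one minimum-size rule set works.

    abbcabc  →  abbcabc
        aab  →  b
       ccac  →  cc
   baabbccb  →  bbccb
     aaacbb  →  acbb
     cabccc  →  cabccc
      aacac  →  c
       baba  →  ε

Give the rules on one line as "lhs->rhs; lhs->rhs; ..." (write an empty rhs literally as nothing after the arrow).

  | abbcabc
  | aab => b
  | ccac => cc
  | baabbccb => aabbccb => bbccb

aa->; ba->a; cac->c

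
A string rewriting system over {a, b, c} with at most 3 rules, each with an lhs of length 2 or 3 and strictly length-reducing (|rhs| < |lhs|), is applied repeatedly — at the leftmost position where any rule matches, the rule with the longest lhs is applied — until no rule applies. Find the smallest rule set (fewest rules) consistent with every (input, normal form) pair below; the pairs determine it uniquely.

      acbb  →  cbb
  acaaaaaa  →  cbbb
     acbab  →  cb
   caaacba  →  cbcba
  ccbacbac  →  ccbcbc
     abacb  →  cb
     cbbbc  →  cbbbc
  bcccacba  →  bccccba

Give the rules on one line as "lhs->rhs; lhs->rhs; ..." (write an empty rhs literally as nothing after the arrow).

aa->b; ab->; ac->c

  | acbb => cbb
  | acaaaaaa => caaaaaa => cbaaaa => cbbaa => cbbb
  | acbab => cbab => cb
  | caaacba => cbacba => cbcba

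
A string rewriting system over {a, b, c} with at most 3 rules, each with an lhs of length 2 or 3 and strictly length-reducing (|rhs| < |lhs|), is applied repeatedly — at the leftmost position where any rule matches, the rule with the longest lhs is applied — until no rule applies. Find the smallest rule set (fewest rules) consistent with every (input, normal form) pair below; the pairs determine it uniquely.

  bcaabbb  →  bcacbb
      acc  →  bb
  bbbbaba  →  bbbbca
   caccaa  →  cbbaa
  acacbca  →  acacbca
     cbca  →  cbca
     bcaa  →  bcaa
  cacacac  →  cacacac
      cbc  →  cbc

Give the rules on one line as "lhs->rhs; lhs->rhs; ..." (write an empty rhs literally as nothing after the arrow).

  | bcaabbb => bcacbb
  | acc => bb
  | bbbbaba => bbbbca
  | caccaa => cbbaa

ab->c; acc->bb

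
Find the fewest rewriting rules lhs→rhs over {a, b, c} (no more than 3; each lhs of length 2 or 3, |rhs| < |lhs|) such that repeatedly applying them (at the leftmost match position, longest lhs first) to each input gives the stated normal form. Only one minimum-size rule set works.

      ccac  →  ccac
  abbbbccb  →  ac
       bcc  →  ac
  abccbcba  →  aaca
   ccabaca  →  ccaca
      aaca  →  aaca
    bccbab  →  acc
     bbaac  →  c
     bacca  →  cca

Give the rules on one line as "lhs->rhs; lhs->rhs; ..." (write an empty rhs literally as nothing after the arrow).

ba->; bab->c; bc->a

  | ccac
  | abbbbccb => abbbacb => abbcb => abab => ac
  | bcc => ac
  | abccbcba => aacbcba => aacaba => aaca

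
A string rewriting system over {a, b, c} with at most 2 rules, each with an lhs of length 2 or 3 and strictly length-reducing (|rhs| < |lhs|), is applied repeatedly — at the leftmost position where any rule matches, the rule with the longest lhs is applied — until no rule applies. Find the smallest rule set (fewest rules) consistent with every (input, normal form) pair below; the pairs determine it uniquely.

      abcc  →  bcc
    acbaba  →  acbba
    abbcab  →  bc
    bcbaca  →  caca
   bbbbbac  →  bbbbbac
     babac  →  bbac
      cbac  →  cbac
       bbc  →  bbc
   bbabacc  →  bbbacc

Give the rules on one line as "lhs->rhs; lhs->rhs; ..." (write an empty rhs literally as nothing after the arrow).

  | abcc => bcc
  | acbaba => acbba
  | abbcab => bbcab => bbcb => bc
  | bcbaca => caca

ab->b; bcb->c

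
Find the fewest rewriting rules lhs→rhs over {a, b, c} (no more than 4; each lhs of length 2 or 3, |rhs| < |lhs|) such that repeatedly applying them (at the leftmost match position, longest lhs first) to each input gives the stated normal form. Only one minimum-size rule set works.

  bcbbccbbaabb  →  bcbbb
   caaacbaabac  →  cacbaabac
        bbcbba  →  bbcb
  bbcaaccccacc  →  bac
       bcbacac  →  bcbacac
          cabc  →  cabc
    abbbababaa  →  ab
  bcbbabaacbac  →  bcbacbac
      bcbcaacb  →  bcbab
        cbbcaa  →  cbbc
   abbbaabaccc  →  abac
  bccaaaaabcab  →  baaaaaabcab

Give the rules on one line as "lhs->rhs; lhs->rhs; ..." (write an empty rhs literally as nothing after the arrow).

  | bcbbccbbaabb => bcbbabbaabb => bcbbbaabb => bcbbabb => bcbbb
  | caaacbaabac => cacbaabac
  | bbcbba => bbcb
  | bbcaaccccacc => bbcccccacc => bbacccacc => bcccacc => bacacc => bacaa => bac

bba->b; caa->c; cc->a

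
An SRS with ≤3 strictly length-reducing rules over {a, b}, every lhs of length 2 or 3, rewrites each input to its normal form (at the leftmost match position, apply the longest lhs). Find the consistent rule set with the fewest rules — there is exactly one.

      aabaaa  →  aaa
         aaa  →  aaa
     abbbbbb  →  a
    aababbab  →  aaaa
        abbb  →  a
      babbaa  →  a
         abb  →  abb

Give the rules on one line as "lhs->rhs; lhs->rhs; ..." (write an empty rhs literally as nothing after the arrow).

baa->; bab->a; bbb->

  | aabaaa => aaa
  | aaa
  | abbbbbb => abbb => a
  | aababbab => aaabab => aaaa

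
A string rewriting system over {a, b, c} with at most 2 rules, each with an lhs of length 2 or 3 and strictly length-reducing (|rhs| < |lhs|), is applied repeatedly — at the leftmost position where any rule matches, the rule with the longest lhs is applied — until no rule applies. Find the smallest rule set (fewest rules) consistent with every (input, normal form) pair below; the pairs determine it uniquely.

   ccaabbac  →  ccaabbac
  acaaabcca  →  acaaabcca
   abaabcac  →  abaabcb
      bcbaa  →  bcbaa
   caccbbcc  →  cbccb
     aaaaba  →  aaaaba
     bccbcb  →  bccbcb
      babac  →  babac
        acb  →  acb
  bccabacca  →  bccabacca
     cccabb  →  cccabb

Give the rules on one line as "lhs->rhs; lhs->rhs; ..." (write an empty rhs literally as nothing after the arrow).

  | ccaabbac
  | acaaabcca
  | abaabcac => abaabcb
  | bcbaa

bbc->ca; cac->cb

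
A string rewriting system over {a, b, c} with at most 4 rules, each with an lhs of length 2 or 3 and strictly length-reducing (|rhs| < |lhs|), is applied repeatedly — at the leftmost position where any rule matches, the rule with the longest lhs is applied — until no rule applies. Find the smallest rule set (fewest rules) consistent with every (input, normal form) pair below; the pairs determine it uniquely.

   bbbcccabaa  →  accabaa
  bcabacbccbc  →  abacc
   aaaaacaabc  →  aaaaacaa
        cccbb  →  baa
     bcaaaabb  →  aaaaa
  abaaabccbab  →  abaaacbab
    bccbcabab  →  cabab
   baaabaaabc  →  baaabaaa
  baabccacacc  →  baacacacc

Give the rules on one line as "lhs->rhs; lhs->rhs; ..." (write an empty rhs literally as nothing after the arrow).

bb->a; bc->; ccc->ba

  | bbbcccabaa => abcccabaa => accabaa
  | bcabacbccbc => abacbccbc => abaccbc => abacc
  | aaaaacaabc => aaaaacaa
  | cccbb => babb => baa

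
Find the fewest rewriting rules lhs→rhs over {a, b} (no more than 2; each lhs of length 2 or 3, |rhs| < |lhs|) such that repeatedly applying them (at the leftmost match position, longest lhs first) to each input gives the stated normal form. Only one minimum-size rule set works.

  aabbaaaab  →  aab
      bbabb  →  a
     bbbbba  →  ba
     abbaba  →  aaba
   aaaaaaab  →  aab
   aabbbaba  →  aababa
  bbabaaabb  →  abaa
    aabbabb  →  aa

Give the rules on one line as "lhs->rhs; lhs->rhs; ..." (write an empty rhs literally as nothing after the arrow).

aaa->aa; bb->

  | aabbaaaab => aaaaaab => aaaaab => aaaab => aaab => aab
  | bbabb => abb => a
  | bbbbba => bbba => ba
  | abbaba => aaba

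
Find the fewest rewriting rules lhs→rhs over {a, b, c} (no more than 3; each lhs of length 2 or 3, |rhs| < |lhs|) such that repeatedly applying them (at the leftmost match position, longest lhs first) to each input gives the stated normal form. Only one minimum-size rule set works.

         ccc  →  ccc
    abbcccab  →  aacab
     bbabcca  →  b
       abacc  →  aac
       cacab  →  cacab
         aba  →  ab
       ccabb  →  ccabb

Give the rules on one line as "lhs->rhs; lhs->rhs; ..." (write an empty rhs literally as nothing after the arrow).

ba->b; bc->a

  | ccc
  | abbcccab => abaccab => abccab => aacab
  | bbabcca => bbbcca => bbaca => bbca => baa => ba => b
  | abacc => abcc => aac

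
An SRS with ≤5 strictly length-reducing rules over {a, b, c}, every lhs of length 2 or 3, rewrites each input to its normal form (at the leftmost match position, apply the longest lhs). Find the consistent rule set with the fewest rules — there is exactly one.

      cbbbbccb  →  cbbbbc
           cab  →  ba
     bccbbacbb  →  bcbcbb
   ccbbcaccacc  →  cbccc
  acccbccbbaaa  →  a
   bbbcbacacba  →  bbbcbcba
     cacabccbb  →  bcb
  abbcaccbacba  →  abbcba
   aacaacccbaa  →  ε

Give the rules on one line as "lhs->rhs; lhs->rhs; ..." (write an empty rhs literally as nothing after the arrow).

  | cbbbbccb => cbbbbc
  | cab => ba
  | bccbbacbb => bcbacbb => bcbcbb
  | ccbbcaccacc => cbcaccacc => cbccacc => cbccc

ac->c; ca->; cab->ba; ccb->c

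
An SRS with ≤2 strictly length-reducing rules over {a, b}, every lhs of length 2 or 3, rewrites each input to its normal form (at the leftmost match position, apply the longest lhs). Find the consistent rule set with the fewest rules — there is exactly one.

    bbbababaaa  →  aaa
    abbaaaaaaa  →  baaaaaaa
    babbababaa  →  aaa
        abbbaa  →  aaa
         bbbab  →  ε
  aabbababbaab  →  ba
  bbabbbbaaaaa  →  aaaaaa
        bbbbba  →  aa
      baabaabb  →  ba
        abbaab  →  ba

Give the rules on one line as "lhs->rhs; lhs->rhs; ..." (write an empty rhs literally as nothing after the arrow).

  | bbbababaaa => abababaaa => ababaaa => abaaa => aaa
  | abbaaaaaaa => baaaaaaa
  | babbababaa => bbababaa => aababaa => aabaa => aaa
  | abbbaa => bbaa => aaa

ab->; bb->a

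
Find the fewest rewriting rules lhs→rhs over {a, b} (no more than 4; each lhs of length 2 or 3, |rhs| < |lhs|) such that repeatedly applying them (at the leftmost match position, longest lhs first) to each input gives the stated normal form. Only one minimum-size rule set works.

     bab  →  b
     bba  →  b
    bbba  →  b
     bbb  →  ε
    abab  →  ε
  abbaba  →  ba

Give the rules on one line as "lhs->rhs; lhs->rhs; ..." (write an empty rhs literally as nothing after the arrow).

  | bab => b
  | bba => b
  | bbba => bba => b
  | bbb => bb => ε

ab->; bb->; bba->b; bbb->bb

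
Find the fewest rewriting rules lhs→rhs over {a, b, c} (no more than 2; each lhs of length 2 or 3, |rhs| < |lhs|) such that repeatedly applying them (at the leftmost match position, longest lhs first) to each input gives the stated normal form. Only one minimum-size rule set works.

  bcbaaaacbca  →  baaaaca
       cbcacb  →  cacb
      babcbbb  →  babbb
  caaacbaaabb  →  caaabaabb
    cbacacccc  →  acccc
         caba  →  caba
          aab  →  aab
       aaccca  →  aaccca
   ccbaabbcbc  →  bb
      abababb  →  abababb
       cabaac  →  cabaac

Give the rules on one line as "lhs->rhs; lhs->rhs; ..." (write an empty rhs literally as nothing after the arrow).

  | bcbaaaacbca => baaaacbca => baaaaca
  | cbcacb => cacb
  | babcbbb => babbb
  | caaacbaaabb => caaabaabb

bc->; cba->b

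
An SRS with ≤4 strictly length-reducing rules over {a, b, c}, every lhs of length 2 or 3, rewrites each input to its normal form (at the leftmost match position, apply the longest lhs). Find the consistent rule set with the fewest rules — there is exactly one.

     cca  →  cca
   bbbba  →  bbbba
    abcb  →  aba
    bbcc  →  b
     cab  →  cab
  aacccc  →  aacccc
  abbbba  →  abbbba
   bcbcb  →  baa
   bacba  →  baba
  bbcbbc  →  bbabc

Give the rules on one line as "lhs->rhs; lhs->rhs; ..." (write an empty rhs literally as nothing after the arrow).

bcc->; cb->a; cba->ba

  | cca
  | bbbba
  | abcb => aba
  | bbcc => b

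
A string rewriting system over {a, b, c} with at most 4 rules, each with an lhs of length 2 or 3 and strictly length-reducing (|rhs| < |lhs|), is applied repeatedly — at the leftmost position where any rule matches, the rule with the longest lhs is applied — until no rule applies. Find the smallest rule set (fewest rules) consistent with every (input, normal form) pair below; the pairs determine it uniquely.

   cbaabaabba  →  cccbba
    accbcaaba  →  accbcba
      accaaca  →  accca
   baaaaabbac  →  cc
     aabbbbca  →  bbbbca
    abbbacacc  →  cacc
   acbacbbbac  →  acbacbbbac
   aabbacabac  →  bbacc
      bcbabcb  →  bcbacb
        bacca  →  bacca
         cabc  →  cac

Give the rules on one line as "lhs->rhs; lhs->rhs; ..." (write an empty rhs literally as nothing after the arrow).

aa->; ab->a; baa->c

  | cbaabaabba => ccbaabba => cccbba
  | accbcaaba => accbcba
  | accaaca => accca
  | baaaaabbac => caaabbac => cabbac => cabac => caac => cc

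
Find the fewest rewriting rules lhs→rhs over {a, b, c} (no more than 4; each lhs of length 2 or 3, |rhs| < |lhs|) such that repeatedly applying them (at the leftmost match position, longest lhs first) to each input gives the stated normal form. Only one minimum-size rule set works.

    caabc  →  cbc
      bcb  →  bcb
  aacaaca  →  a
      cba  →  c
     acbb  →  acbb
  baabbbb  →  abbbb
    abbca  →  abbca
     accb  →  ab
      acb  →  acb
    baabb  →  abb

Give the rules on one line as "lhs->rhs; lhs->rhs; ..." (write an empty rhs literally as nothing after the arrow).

  | caabc => cbc
  | bcb
  | aacaaca => caaca => cca => a
  | cba => c

aa->; ba->; cc->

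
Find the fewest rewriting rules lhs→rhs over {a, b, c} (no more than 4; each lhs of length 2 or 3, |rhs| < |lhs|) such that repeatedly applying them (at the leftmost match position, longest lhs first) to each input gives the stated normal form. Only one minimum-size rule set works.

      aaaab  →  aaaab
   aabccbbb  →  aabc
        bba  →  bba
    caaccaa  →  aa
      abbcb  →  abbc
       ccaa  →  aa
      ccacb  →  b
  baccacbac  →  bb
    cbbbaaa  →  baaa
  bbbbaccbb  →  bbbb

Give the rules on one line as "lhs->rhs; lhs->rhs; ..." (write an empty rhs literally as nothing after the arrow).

ac->; ca->a; cb->c; cbb->

  | aaaab
  | aabccbbb => aabcb => aabc
  | bba
  | caaccaa => aaccaa => acaa => aa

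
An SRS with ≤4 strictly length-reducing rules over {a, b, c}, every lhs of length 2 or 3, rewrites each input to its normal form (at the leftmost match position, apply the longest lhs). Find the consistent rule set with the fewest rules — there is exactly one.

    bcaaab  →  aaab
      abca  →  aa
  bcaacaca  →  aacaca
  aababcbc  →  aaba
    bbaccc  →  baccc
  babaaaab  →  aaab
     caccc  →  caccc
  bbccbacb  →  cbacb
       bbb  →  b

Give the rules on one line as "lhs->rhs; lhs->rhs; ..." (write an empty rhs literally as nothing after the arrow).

baa->a; bb->b; bc->

  | bcaaab => aaab
  | abca => aa
  | bcaacaca => aacaca
  | aababcbc => aababc => aaba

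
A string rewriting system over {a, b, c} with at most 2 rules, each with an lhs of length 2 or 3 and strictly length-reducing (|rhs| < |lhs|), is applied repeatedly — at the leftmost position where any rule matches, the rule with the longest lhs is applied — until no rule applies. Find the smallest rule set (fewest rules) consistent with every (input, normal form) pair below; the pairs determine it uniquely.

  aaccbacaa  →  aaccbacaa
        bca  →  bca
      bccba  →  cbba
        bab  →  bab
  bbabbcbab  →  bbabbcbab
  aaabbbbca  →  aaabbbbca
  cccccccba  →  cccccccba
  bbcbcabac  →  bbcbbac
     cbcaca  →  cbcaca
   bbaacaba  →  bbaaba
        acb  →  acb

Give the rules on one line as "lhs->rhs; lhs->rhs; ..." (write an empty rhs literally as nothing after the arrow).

  | aaccbacaa
  | bca
  | bccba => cbba
  | bab

bcc->cb; cab->b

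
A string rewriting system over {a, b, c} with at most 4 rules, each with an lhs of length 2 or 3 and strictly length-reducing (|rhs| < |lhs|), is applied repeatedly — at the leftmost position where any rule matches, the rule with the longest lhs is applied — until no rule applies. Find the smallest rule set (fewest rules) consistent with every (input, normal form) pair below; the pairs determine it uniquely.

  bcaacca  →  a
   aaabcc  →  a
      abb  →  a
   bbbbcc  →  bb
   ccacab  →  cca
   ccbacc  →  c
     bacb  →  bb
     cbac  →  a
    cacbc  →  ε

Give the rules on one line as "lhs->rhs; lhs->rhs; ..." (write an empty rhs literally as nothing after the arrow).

  | bcaacca => aacca => aca => a
  | aaabcc => aaacc => aac => a
  | abb => ab => a
  | bbbbcc => bbbc => bb

ab->a; ac->; bc->; cb->a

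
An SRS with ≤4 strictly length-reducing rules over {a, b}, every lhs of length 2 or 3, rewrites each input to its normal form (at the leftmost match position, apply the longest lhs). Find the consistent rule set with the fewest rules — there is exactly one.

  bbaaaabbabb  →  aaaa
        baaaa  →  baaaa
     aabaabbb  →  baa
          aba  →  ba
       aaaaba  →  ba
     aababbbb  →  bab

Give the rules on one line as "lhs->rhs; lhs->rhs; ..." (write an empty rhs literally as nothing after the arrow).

  | bbaaaabbabb => aaabbabb => aaabb => aaaa
  | baaaa
  | aabaabbb => abaabbb => baabbb => baa
  | aba => ba

aba->ba; bb->a; bba->; bbb->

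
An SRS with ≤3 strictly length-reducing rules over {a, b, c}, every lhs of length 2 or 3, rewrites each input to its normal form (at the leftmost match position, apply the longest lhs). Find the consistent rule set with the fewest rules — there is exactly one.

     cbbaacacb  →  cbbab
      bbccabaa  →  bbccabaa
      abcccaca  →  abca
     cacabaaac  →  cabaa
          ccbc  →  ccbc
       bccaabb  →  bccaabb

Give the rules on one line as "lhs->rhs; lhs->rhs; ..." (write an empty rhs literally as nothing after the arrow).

ac->; ccc->c

  | cbbaacacb => cbbaacb => cbbab
  | bbccabaa
  | abcccaca => abcaca => abca
  | cacabaaac => cabaaac => cabaa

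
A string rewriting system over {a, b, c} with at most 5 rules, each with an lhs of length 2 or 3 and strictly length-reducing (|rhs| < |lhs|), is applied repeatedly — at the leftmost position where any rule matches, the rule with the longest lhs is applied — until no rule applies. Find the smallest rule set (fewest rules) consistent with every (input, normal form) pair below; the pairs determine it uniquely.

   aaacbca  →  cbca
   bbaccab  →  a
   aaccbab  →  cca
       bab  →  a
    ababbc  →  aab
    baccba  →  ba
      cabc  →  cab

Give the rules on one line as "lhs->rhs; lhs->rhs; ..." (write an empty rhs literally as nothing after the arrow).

  | aaacbca => aacbca => acbca => cbca
  | bbaccab => bbccab => bab => a
  | aaccbab => accbab => ccbab => cca
  | bab => a

abc->ab; ac->c; bab->a; bcc->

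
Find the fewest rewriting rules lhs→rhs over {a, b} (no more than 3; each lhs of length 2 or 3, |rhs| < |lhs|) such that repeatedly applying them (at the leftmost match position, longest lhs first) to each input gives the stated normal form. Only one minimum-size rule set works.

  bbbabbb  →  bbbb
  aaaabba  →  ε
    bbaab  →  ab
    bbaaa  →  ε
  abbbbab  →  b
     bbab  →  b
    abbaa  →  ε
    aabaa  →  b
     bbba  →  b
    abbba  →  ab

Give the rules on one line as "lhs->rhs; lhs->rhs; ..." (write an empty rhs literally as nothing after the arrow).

  | bbbabbb => baabbb => bbbb
  | aaaabba => aabba => bba => aa => ε
  | bbaab => aaab => ab
  | bbaaa => aaaa => aa => ε

aa->; bba->aa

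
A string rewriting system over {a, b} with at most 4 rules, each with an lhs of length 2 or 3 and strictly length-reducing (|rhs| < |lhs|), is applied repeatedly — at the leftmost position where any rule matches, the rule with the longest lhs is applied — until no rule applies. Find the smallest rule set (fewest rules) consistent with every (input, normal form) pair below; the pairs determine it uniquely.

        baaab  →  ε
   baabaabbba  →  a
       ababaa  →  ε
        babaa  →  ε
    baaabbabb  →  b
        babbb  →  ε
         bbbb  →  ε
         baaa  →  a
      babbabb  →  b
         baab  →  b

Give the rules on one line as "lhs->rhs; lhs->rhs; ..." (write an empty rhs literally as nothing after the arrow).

aa->; ab->; ba->a; bb->

  | baaab => aaab => ab => ε
  | baabaabbba => aabaabbba => baabbba => aabbba => bbba => ba => a
  | ababaa => abaa => aa => ε
  | babaa => abaa => aa => ε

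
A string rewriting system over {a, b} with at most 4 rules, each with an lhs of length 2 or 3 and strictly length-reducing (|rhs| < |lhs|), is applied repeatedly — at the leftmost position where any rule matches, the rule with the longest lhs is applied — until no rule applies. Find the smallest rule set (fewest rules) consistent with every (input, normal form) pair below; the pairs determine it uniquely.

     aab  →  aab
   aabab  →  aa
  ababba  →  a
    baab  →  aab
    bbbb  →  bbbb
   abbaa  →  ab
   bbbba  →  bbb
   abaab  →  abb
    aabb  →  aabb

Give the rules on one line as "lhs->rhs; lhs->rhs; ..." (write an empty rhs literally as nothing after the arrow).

aaa->ab; ba->; baa->aa; bab->

  | aab
  | aabab => aa
  | ababba => aba => a
  | baab => aab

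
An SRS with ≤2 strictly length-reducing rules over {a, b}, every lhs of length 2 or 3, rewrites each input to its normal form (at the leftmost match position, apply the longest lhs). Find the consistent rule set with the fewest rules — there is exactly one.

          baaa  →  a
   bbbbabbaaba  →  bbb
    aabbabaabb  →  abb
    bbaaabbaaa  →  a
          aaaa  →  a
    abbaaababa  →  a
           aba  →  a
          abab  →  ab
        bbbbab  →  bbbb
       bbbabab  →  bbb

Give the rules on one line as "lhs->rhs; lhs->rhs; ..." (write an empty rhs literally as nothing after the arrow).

aa->a; ba->

  | baaa => aa => a
  | bbbbabbaaba => bbbbbaaba => bbbbaba => bbbba => bbb
  | aabbabaabb => abbabaabb => abbaabb => ababb => abb
  | bbaaabbaaa => baabbaaa => abbaaa => abaa => aa => a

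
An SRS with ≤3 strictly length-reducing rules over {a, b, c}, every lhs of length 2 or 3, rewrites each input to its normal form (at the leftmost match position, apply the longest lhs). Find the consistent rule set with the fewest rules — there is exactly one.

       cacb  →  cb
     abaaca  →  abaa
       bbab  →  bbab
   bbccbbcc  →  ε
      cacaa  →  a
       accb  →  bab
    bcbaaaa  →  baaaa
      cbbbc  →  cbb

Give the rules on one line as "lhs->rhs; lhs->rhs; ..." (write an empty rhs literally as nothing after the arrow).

acc->ba; bc->; ca->

  | cacb => cb
  | abaaca => abaa
  | bbab
  | bbccbbcc => bcbbcc => bbcc => bc => ε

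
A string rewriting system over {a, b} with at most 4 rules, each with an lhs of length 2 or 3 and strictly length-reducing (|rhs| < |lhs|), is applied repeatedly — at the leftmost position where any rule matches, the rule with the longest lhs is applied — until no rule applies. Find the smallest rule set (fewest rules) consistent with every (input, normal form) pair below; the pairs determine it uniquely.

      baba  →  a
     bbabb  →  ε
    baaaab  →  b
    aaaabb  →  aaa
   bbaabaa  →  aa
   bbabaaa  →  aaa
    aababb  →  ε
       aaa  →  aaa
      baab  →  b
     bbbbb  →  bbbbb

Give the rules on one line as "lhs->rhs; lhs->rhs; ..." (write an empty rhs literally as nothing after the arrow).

ab->b; abb->; ba->a

  | baba => aba => ba => a
  | bbabb => babb => abb => ε
  | baaaab => aaaab => aaab => aab => ab => b
  | aaaabb => aaa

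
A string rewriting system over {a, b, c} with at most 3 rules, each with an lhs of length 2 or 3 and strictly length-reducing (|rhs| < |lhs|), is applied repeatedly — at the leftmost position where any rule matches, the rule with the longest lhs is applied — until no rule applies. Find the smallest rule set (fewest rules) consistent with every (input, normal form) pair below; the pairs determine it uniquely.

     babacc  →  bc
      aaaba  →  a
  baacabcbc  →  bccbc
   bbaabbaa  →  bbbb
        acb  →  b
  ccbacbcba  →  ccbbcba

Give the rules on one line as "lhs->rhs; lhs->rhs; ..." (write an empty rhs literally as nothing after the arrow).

  | babacc => bacc => bc
  | aaaba => aba => a
  | baacabcbc => bcabcbc => bccbc
  | bbaabbaa => bbbbaa => bbbb

aa->; ab->; ac->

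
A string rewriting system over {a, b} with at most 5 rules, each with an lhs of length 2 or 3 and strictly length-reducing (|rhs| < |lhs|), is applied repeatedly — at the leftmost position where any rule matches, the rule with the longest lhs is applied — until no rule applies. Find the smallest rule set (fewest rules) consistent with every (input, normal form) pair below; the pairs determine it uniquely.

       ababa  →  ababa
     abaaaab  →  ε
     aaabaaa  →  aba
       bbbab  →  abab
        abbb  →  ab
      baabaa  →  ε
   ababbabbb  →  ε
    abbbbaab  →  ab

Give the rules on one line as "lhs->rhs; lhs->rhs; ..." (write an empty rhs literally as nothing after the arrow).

aa->; aab->ab; baa->ab; bb->a

  | ababa
  | abaaaab => aabaab => abaab => aabb => abb => aa => ε
  | aaabaaa => abaaa => aaba => aba
  | bbbab => abab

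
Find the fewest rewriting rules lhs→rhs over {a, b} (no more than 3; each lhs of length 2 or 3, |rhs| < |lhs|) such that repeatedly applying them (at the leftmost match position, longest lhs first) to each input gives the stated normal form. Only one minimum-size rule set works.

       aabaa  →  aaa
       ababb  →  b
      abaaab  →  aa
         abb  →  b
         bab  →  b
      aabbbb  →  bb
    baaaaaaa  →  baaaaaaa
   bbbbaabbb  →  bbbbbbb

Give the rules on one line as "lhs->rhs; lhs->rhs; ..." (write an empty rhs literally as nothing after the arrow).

  | aabaa => aaa
  | ababb => abb => b
  | abaaab => aaab => aa
  | abb => b

ab->; bba->bb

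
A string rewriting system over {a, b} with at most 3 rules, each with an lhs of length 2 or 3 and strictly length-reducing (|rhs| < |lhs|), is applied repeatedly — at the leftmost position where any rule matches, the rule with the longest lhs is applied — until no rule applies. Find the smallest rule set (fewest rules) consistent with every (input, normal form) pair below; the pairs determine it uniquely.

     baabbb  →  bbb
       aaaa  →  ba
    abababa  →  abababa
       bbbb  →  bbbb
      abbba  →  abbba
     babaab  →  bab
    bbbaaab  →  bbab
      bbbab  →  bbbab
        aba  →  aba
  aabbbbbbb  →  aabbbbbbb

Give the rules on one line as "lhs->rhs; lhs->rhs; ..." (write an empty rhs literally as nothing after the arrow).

aaa->b; baa->

  | baabbb => bbb
  | aaaa => ba
  | abababa
  | bbbb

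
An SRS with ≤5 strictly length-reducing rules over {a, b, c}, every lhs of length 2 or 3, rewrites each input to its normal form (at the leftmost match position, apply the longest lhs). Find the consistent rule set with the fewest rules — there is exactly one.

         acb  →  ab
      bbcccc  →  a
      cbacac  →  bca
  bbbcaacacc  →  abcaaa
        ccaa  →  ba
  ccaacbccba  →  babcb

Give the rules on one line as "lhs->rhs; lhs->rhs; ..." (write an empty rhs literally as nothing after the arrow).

ac->a; bb->a; cba->b; cca->b

  | acb => ab
  | bbcccc => acccc => accc => acc => ac => a
  | cbacac => bcac => bca
  | bbbcaacacc => abcaacacc => abcaaacc => abcaaac => abcaaa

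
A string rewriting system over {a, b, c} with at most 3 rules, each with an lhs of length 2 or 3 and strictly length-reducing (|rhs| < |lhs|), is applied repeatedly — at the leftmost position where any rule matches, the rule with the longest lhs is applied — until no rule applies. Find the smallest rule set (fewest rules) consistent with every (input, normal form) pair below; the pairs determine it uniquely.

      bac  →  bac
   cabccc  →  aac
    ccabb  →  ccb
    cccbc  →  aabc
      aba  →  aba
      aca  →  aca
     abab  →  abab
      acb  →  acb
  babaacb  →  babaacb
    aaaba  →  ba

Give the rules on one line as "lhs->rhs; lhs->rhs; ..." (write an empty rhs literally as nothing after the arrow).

  | bac
  | cabccc => cccc => aac
  | ccabb => ccb
  | cccbc => aabc

aaa->; cab->c; ccc->aa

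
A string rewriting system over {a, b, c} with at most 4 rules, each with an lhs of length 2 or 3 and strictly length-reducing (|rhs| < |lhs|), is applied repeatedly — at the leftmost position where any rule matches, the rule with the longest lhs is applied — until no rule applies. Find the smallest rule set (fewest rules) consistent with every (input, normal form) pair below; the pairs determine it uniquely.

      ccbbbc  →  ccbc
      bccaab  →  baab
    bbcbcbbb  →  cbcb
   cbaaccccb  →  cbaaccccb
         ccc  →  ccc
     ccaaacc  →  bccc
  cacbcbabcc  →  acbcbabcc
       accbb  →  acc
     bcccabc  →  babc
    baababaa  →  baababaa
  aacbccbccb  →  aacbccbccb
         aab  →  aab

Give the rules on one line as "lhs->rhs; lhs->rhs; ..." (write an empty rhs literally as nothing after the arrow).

aaa->bc; bb->; ca->a

  | ccbbbc => ccbc
  | bccaab => bcaab => baab
  | bbcbcbbb => cbcbbb => cbcb
  | cbaaccccb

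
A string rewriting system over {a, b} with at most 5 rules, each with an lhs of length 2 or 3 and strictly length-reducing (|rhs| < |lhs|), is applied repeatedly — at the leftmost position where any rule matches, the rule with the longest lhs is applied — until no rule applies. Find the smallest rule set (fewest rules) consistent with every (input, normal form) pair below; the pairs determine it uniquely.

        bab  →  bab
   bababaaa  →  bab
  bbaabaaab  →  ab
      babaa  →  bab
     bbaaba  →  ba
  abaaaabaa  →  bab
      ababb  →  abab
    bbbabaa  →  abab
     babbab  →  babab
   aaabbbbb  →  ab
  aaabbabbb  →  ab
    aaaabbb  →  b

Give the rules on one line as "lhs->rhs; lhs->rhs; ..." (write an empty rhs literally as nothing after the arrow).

  | bab
  | bababaaa => bababbb => babaab => babb => bab
  | bbaabaaab => baabaaab => bbaaab => baaab => bbbb => abb => ab
  | babaa => bab

aa->; aaa->bb; bb->b; bbb->ab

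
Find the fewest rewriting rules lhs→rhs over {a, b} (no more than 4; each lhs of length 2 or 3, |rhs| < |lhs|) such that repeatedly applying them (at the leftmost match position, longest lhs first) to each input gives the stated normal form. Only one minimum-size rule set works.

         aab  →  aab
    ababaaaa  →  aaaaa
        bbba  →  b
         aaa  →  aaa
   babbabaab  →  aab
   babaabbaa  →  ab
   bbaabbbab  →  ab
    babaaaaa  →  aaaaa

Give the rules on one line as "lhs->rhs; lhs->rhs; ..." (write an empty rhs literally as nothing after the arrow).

  | aab
  | ababaaaa => aaaaa
  | bbba => b
  | aaa

abb->ba; ba->b; bab->; bba->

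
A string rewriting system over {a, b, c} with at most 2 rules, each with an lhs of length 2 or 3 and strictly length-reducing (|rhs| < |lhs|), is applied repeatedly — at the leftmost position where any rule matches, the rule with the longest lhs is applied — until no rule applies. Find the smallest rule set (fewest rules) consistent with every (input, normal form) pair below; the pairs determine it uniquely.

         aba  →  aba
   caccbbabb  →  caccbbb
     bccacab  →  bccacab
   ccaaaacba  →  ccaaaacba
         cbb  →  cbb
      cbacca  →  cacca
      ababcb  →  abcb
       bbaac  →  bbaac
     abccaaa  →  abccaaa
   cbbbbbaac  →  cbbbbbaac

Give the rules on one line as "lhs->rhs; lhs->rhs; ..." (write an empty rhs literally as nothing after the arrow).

bab->b; bac->ac

  | aba
  | caccbbabb => caccbbb
  | bccacab
  | ccaaaacba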